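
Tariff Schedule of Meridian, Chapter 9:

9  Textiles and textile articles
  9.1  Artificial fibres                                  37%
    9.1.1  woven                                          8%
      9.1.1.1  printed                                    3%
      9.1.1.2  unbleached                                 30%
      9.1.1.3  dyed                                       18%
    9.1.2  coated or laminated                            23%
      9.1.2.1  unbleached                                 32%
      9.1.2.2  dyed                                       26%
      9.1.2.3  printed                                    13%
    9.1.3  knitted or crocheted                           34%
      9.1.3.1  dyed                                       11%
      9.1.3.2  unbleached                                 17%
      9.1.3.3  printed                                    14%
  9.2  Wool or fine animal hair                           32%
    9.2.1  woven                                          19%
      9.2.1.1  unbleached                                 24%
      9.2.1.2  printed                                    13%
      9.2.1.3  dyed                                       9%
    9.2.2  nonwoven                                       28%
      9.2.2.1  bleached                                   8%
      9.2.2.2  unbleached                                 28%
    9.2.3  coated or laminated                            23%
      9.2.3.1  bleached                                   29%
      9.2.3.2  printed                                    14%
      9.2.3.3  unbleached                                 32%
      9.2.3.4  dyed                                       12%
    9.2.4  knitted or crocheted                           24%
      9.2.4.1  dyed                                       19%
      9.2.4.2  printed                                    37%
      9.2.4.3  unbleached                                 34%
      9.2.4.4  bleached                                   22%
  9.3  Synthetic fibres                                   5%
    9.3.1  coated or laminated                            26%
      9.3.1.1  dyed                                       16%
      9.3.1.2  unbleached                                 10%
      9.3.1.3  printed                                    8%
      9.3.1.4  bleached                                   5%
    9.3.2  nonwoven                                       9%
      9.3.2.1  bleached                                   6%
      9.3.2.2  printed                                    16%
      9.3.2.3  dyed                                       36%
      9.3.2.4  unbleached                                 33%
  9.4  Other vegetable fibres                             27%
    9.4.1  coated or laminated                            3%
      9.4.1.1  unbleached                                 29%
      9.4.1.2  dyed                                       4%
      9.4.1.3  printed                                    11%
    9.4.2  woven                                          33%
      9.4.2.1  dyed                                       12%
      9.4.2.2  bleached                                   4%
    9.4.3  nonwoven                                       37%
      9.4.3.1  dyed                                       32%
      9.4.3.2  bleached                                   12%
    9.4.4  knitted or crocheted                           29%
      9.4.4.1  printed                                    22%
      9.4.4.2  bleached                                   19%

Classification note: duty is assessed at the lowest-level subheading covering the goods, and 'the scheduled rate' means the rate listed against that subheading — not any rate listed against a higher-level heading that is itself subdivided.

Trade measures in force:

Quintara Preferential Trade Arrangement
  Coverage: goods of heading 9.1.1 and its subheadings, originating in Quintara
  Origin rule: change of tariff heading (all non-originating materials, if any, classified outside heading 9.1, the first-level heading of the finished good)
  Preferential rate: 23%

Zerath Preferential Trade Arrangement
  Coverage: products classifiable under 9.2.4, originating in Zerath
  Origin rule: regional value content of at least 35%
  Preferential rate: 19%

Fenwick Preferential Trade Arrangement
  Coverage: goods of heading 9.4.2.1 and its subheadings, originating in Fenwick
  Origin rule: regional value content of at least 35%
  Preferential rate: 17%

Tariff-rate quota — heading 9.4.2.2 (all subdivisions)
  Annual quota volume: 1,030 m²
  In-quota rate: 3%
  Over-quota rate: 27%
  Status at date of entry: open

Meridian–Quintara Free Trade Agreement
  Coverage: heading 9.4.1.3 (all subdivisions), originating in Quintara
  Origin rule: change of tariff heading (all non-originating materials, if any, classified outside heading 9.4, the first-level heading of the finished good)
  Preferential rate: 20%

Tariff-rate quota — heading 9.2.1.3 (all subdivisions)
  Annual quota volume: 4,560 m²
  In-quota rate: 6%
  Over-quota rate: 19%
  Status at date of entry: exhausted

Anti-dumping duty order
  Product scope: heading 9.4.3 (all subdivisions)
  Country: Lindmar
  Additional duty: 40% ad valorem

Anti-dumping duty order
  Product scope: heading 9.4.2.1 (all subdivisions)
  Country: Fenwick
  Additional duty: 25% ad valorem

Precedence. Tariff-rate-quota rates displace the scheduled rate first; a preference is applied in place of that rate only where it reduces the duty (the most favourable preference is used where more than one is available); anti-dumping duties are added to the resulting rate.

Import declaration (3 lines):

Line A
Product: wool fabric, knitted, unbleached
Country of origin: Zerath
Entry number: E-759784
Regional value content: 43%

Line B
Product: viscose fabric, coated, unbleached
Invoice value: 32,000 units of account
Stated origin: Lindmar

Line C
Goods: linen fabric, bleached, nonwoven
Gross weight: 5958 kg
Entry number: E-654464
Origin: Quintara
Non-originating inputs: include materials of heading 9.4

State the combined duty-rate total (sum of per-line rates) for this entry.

63%

Line A: wool → 9.2; knitted → 9.2.4; unbleached → 9.2.4.3. Scheduled 34%. Zerath agreement on 9.2.4: RVC ≥ 35% → 19% available; preferential 19%. → 19%.
Line B: viscose → 9.1; coated → 9.1.2; unbleached → 9.1.2.1. Scheduled 32%. No special measure applies. → 32%.
Line C: linen → 9.4; nonwoven → 9.4.3; bleached → 9.4.3.2. Scheduled 12%. Quintara agreement on 9.1.1: 9.4.3.2 not covered; Quintara agreement on 9.4.1.3: 9.4.3.2 not covered. → 12%.
Sum: 19% + 32% + 12% = 63%.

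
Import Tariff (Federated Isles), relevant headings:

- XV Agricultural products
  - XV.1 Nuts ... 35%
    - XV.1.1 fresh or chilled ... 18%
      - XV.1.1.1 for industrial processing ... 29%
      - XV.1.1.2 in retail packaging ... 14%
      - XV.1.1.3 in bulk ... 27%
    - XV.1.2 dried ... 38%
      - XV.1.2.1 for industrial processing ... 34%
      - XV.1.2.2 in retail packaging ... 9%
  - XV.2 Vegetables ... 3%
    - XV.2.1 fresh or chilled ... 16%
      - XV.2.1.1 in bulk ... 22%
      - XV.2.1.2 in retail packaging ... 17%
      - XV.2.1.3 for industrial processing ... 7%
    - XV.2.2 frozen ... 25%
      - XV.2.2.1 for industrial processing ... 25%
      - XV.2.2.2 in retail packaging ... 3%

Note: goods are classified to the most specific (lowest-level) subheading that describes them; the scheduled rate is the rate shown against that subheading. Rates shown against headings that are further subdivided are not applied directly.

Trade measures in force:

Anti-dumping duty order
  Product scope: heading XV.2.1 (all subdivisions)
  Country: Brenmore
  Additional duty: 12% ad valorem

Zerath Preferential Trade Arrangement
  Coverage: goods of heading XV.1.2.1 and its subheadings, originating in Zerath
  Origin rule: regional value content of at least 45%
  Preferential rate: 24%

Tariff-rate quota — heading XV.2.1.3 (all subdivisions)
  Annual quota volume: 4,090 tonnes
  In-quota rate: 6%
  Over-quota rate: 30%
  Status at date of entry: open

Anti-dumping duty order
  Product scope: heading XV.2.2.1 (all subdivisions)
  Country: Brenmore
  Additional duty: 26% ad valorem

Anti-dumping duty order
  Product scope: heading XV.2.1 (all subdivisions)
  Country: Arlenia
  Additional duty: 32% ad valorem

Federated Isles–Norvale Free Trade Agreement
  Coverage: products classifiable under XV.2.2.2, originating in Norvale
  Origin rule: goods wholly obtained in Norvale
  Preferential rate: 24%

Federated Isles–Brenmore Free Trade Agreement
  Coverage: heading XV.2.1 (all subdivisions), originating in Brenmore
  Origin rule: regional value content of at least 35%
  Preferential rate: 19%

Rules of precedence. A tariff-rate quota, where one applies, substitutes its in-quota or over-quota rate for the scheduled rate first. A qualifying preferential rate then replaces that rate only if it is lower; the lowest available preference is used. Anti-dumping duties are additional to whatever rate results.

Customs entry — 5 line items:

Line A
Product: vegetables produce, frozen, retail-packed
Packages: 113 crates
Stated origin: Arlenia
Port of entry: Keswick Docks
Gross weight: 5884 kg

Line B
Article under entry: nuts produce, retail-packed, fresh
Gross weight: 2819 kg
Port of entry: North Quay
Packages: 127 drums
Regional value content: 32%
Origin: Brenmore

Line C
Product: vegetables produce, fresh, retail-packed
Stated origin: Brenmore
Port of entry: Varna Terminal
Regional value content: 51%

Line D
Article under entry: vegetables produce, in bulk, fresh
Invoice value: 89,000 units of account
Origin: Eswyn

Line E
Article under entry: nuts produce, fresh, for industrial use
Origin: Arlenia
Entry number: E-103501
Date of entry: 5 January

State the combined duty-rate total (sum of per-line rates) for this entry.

Line A: vegetables → XV.2; frozen → XV.2.2; retail-packed → XV.2.2.2. Scheduled 3%. No special measure applies. → 3%.
Line B: nuts → XV.1; fresh → XV.1.1; retail-packed → XV.1.1.2. Scheduled 14%. Brenmore agreement on XV.2.1: XV.1.1.2 not covered. → 14%.
Line C: vegetables → XV.2; fresh → XV.2.1; retail-packed → XV.2.1.2. Scheduled 17%. Brenmore agreement on XV.2.1: RVC ≥ 35% → 19% available; preference 19% not lower than 17% → no reduction; anti-dumping (Brenmore, XV.2.1): +12%; total 17% + 12% = 29%. → 29%.
Line D: vegetables → XV.2; fresh → XV.2.1; in bulk → XV.2.1.1. Scheduled 22%. No special measure applies. → 22%.
Line E: nuts → XV.1; fresh → XV.1.1; for industrial use → XV.1.1.1. Scheduled 29%. No special measure applies. → 29%.
Sum: 3% + 14% + 29% + 22% + 29% = 97%.

97%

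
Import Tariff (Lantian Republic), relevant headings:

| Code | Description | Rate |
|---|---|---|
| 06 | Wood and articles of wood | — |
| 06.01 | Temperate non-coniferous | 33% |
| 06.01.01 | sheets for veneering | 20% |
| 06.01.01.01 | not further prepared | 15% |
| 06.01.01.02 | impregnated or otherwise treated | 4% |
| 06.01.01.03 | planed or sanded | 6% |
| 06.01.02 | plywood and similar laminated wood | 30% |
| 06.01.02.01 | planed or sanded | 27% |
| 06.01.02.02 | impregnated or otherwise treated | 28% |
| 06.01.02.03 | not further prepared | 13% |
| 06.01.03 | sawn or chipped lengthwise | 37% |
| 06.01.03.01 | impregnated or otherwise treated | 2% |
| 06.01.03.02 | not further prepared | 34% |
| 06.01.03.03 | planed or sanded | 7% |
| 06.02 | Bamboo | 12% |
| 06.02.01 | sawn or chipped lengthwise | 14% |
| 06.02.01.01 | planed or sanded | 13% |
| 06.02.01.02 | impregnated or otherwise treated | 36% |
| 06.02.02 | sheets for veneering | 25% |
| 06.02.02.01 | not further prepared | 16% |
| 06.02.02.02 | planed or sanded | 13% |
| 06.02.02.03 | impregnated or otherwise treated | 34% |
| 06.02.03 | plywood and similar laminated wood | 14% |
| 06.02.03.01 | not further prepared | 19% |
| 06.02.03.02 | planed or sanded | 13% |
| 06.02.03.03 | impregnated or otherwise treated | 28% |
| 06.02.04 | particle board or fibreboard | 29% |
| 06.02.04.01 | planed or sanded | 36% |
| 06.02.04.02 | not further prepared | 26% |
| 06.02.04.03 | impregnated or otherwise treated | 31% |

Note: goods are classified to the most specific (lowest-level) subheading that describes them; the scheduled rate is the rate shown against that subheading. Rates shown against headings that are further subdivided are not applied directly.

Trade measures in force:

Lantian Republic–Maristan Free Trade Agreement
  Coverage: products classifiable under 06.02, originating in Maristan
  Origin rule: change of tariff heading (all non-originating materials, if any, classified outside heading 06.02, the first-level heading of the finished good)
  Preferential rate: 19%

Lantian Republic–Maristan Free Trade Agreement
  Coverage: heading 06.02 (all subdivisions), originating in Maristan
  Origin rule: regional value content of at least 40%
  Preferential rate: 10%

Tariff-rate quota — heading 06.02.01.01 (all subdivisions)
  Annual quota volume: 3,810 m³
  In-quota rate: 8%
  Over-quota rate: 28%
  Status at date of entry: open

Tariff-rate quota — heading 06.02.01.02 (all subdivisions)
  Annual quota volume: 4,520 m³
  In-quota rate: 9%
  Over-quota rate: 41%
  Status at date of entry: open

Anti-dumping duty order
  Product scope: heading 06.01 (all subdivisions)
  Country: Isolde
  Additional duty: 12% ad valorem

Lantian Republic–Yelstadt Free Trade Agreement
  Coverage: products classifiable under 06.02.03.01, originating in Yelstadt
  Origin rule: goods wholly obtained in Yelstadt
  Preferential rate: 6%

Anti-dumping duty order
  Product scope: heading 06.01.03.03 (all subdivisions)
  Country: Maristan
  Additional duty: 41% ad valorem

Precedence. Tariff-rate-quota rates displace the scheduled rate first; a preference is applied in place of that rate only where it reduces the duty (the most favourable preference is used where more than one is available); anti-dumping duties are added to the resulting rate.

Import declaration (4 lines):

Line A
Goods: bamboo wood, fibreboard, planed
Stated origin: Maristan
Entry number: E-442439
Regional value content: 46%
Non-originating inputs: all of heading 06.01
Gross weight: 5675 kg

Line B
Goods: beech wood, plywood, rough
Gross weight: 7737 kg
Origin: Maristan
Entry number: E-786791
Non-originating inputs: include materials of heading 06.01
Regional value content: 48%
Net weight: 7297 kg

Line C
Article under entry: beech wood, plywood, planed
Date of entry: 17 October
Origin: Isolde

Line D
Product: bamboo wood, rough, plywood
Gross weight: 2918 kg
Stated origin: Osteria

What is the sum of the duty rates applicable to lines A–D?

81%

Line A: bamboo → 06.02; fibreboard → 06.02.04; planed → 06.02.04.01. Scheduled 36%. Maristan agreement on 06.02: CTH met → 19% available; Maristan agreement on 06.02: RVC ≥ 40% → 10% available; preferential 10%. → 10%.
Line B: beech → 06.01; plywood → 06.01.02; rough → 06.01.02.03. Scheduled 13%. Maristan agreement on 06.02: 06.01.02.03 not covered; Maristan agreement on 06.02: 06.01.02.03 not covered. → 13%.
Line C: beech → 06.01; plywood → 06.01.02; planed → 06.01.02.01. Scheduled 27%. anti-dumping (Isolde, 06.01): +12%; total 27% + 12% = 39%. → 39%.
Line D: bamboo → 06.02; plywood → 06.02.03; rough → 06.02.03.01. Scheduled 19%. No special measure applies. → 19%.
Sum: 10% + 13% + 39% + 19% = 81%.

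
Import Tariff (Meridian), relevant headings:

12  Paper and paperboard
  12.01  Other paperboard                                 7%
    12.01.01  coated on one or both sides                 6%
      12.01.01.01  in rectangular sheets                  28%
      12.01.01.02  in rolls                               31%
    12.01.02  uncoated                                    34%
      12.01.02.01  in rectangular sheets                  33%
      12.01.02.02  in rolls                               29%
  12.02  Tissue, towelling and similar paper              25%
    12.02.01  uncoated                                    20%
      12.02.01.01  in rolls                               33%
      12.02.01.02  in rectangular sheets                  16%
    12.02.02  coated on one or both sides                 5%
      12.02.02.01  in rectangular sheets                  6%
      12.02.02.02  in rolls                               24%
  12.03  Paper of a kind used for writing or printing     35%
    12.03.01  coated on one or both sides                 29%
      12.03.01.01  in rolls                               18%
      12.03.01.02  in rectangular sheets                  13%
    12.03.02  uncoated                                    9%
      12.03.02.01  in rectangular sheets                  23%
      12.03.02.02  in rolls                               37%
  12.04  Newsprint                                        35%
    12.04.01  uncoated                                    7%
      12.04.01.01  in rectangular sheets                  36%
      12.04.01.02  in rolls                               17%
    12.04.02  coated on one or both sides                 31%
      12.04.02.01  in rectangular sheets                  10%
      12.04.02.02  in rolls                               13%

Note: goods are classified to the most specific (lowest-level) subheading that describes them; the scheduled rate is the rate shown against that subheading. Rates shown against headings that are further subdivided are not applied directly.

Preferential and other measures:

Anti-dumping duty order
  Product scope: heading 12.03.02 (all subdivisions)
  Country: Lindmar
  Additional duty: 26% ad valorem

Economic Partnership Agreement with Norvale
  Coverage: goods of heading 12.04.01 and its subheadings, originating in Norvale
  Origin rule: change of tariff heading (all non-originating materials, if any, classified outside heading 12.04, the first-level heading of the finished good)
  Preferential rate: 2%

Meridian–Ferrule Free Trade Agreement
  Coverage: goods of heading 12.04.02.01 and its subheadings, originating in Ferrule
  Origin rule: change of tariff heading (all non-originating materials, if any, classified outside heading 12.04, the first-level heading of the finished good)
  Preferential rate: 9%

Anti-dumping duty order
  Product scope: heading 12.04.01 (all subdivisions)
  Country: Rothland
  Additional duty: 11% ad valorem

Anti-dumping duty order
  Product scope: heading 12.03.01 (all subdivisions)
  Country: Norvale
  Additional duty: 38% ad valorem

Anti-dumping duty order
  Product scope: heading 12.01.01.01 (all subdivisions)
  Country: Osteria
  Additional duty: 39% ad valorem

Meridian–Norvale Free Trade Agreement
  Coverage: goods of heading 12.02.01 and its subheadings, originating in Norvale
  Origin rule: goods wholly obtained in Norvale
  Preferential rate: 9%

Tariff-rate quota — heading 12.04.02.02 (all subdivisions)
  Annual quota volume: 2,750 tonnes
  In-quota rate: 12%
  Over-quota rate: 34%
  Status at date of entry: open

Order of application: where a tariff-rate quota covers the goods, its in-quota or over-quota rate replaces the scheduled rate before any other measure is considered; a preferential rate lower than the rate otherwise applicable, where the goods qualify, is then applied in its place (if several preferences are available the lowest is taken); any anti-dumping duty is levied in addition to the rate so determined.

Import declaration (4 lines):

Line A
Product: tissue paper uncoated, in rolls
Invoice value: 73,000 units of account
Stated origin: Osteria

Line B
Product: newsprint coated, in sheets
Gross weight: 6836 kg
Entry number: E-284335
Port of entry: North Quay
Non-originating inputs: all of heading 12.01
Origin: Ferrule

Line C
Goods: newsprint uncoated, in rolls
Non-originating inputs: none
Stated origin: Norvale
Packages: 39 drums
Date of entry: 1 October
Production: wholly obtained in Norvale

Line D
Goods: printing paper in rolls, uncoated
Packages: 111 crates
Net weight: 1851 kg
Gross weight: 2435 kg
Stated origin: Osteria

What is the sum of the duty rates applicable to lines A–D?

Line A: tissue paper → 12.02; uncoated → 12.02.01; in rolls → 12.02.01.01. Scheduled 33%. No special measure applies. → 33%.
Line B: newsprint → 12.04; coated → 12.04.02; in sheets → 12.04.02.01. Scheduled 10%. Ferrule agreement on 12.04.02.01: CTH met → 9% available; preferential 9%. → 9%.
Line C: newsprint → 12.04; uncoated → 12.04.01; in rolls → 12.04.01.02. Scheduled 17%. Norvale agreement on 12.04.01: CTH met → 2% available; Norvale agreement on 12.02.01: 12.04.01.02 not covered; preferential 2%. → 2%.
Line D: printing paper → 12.03; uncoated → 12.03.02; in rolls → 12.03.02.02. Scheduled 37%. No special measure applies. → 37%.
Sum: 33% + 9% + 2% + 37% = 81%.

81%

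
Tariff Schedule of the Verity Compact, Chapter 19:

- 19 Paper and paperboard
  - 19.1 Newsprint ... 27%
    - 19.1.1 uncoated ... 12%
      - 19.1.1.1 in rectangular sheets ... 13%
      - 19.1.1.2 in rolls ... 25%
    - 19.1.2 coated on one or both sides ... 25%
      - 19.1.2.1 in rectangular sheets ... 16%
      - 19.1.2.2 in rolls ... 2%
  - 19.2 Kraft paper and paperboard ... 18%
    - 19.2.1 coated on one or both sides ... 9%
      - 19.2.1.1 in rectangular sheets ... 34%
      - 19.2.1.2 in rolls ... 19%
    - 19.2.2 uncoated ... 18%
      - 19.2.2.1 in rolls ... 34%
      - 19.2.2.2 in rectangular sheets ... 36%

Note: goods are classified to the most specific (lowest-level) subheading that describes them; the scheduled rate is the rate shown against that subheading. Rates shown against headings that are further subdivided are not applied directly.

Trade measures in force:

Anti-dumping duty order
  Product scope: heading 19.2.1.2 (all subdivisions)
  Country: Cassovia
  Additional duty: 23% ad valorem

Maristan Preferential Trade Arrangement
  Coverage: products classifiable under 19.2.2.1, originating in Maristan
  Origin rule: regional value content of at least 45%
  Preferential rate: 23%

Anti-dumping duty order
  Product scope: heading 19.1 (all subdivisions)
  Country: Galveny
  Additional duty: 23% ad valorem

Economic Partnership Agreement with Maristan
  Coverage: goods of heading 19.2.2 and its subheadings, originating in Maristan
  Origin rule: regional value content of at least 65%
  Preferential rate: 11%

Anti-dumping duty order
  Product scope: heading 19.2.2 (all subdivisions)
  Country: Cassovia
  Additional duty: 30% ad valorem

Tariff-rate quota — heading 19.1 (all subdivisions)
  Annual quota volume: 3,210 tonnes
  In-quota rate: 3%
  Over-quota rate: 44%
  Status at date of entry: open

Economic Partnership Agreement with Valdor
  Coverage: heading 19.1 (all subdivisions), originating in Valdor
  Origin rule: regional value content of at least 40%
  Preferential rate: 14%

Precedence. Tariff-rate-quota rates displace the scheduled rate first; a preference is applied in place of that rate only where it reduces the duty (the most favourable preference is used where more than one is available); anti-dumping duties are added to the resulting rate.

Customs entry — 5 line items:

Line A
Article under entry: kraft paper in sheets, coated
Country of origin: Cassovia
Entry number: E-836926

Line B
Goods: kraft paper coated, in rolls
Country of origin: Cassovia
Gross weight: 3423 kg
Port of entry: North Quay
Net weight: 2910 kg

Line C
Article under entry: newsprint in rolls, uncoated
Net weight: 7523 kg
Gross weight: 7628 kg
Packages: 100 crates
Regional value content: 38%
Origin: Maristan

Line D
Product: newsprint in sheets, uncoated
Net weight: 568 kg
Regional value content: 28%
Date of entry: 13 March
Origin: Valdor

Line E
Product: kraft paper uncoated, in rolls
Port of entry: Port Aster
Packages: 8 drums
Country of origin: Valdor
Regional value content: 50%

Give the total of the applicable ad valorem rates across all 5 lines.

Line A: kraft paper → 19.2; coated → 19.2.1; in sheets → 19.2.1.1. Scheduled 34%. No special measure applies. → 34%.
Line B: kraft paper → 19.2; coated → 19.2.1; in rolls → 19.2.1.2. Scheduled 19%. anti-dumping (Cassovia, 19.2.1.2): +23%; total 19% + 23% = 42%. → 42%.
Line C: newsprint → 19.1; uncoated → 19.1.1; in rolls → 19.1.1.2. Scheduled 25%. quota on 19.1 open → in-quota 3%; Maristan agreement on 19.2.2.1: 19.1.1.2 not covered; Maristan agreement on 19.2.2: 19.1.1.2 not covered. → 3%.
Line D: newsprint → 19.1; uncoated → 19.1.1; in sheets → 19.1.1.1. Scheduled 13%. quota on 19.1 open → in-quota 3%; Valdor agreement on 19.1: RVC < 40%. → 3%.
Line E: kraft paper → 19.2; uncoated → 19.2.2; in rolls → 19.2.2.1. Scheduled 34%. Valdor agreement on 19.1: 19.2.2.1 not covered. → 34%.
Sum: 34% + 42% + 3% + 3% + 34% = 116%.

116%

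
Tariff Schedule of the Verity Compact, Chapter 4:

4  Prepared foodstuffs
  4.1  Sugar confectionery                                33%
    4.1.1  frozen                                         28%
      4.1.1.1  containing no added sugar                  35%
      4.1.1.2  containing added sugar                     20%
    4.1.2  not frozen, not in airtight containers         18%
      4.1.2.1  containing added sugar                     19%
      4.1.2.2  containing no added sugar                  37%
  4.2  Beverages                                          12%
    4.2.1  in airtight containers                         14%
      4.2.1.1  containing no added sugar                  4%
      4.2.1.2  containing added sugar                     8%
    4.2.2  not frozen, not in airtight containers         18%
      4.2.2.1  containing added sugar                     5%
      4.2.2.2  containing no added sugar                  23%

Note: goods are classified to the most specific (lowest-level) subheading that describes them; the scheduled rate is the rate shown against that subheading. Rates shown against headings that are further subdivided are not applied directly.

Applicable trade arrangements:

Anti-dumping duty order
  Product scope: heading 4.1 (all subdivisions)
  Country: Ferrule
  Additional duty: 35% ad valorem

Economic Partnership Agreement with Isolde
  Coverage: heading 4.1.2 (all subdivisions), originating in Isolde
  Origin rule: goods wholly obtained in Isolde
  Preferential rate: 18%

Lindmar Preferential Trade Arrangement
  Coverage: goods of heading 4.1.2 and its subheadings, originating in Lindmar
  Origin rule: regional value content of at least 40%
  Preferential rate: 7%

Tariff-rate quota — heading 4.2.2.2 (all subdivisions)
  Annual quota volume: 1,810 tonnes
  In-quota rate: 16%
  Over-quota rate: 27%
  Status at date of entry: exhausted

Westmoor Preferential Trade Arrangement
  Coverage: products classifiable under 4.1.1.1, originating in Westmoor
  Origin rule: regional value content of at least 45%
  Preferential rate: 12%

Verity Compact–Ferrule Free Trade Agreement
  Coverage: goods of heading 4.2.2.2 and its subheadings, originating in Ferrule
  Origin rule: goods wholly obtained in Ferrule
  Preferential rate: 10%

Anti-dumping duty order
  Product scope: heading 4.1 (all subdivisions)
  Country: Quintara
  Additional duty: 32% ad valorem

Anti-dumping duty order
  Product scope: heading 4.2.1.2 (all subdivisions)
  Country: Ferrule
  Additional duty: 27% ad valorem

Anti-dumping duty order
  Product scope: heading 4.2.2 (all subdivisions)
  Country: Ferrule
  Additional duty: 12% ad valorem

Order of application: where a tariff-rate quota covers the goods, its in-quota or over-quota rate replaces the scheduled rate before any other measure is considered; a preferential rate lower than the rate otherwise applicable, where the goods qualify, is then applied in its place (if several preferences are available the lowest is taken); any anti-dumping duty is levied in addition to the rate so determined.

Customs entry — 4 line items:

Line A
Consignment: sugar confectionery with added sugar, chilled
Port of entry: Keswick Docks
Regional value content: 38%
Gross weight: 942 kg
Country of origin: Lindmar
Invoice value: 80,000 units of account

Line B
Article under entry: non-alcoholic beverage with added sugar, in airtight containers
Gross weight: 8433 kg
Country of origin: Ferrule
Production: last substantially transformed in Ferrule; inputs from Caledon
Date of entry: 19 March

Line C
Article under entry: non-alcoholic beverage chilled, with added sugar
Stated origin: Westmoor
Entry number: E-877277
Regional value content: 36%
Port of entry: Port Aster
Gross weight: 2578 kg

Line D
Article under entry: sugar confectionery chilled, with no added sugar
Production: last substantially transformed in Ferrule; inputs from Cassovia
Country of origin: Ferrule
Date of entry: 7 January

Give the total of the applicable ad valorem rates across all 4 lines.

131%

Line A: sugar confectionery → 4.1; chilled → 4.1.2; with added sugar → 4.1.2.1. Scheduled 19%. Lindmar agreement on 4.1.2: RVC < 40%. → 19%.
Line B: non-alcoholic beverage → 4.2; in airtight containers → 4.2.1; with added sugar → 4.2.1.2. Scheduled 8%. Ferrule agreement on 4.2.2.2: 4.2.1.2 not covered; anti-dumping (Ferrule, 4.2.1.2): +27%; total 8% + 27% = 35%. → 35%.
Line C: non-alcoholic beverage → 4.2; chilled → 4.2.2; with added sugar → 4.2.2.1. Scheduled 5%. Westmoor agreement on 4.1.1.1: 4.2.2.1 not covered. → 5%.
Line D: sugar confectionery → 4.1; chilled → 4.1.2; with no added sugar → 4.1.2.2. Scheduled 37%. Ferrule agreement on 4.2.2.2: 4.1.2.2 not covered; anti-dumping (Ferrule, 4.1): +35%; total 37% + 35% = 72%. → 72%.
Sum: 19% + 35% + 5% + 72% = 131%.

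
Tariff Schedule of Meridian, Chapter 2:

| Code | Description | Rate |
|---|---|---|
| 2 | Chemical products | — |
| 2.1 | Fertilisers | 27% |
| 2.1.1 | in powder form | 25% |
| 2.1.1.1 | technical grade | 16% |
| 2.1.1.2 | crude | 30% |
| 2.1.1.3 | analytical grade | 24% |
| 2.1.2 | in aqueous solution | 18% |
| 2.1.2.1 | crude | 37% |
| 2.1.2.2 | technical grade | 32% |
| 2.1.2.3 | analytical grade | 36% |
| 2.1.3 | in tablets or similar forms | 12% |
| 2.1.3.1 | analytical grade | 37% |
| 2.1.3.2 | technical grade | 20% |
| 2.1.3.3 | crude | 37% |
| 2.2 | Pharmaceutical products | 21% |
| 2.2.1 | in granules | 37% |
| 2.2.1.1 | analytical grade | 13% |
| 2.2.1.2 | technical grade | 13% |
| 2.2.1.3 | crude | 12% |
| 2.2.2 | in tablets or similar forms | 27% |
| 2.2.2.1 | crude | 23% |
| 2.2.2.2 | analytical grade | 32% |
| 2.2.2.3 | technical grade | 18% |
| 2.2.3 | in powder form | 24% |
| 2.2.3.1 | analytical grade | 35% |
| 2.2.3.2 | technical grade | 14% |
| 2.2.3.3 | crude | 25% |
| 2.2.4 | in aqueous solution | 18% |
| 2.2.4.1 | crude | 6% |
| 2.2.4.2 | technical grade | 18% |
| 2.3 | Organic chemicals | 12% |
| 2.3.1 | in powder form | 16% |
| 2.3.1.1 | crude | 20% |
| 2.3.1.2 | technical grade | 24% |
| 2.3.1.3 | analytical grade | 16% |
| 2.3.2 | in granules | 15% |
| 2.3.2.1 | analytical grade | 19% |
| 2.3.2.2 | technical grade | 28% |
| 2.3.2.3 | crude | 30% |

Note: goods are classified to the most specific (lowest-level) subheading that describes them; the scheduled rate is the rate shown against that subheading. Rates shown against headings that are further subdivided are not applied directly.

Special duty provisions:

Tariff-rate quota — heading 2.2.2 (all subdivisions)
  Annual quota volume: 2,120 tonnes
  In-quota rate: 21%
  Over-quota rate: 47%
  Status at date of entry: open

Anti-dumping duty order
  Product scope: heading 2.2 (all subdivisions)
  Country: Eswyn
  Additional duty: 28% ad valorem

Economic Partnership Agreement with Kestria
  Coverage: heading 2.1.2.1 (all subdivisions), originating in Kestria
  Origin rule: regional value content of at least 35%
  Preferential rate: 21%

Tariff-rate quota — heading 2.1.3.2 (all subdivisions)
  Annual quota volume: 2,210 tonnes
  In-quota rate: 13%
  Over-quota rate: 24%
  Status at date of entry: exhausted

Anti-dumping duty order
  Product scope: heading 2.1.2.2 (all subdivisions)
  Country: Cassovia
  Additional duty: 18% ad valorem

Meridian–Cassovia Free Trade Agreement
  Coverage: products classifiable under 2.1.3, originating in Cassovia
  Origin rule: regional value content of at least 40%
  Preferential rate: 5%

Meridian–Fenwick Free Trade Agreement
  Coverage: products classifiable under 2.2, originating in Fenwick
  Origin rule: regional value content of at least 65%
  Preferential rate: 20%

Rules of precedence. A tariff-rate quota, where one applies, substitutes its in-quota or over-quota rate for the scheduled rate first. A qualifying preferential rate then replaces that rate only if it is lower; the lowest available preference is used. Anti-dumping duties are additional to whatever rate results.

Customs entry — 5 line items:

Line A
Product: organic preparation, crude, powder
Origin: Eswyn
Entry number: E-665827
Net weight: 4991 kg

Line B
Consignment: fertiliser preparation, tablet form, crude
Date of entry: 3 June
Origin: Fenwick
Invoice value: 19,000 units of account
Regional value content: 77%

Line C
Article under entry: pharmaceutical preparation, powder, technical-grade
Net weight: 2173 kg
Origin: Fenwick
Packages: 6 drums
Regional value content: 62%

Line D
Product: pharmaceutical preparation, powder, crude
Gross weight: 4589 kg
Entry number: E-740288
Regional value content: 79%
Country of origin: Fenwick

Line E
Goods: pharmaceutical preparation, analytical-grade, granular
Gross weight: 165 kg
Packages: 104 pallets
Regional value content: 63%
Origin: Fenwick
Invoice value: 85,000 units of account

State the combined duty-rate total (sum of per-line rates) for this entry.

Line A: organic → 2.3; powder → 2.3.1; crude → 2.3.1.1. Scheduled 20%. No special measure applies. → 20%.
Line B: fertiliser → 2.1; tablet form → 2.1.3; crude → 2.1.3.3. Scheduled 37%. Fenwick agreement on 2.2: 2.1.3.3 not covered. → 37%.
Line C: pharmaceutical → 2.2; powder → 2.2.3; technical-grade → 2.2.3.2. Scheduled 14%. Fenwick agreement on 2.2: RVC < 65%. → 14%.
Line D: pharmaceutical → 2.2; powder → 2.2.3; crude → 2.2.3.3. Scheduled 25%. Fenwick agreement on 2.2: RVC ≥ 65% → 20% available; preferential 20%. → 20%.
Line E: pharmaceutical → 2.2; granular → 2.2.1; analytical-grade → 2.2.1.1. Scheduled 13%. Fenwick agreement on 2.2: RVC < 65%. → 13%.
Sum: 20% + 37% + 14% + 20% + 13% = 104%.

104%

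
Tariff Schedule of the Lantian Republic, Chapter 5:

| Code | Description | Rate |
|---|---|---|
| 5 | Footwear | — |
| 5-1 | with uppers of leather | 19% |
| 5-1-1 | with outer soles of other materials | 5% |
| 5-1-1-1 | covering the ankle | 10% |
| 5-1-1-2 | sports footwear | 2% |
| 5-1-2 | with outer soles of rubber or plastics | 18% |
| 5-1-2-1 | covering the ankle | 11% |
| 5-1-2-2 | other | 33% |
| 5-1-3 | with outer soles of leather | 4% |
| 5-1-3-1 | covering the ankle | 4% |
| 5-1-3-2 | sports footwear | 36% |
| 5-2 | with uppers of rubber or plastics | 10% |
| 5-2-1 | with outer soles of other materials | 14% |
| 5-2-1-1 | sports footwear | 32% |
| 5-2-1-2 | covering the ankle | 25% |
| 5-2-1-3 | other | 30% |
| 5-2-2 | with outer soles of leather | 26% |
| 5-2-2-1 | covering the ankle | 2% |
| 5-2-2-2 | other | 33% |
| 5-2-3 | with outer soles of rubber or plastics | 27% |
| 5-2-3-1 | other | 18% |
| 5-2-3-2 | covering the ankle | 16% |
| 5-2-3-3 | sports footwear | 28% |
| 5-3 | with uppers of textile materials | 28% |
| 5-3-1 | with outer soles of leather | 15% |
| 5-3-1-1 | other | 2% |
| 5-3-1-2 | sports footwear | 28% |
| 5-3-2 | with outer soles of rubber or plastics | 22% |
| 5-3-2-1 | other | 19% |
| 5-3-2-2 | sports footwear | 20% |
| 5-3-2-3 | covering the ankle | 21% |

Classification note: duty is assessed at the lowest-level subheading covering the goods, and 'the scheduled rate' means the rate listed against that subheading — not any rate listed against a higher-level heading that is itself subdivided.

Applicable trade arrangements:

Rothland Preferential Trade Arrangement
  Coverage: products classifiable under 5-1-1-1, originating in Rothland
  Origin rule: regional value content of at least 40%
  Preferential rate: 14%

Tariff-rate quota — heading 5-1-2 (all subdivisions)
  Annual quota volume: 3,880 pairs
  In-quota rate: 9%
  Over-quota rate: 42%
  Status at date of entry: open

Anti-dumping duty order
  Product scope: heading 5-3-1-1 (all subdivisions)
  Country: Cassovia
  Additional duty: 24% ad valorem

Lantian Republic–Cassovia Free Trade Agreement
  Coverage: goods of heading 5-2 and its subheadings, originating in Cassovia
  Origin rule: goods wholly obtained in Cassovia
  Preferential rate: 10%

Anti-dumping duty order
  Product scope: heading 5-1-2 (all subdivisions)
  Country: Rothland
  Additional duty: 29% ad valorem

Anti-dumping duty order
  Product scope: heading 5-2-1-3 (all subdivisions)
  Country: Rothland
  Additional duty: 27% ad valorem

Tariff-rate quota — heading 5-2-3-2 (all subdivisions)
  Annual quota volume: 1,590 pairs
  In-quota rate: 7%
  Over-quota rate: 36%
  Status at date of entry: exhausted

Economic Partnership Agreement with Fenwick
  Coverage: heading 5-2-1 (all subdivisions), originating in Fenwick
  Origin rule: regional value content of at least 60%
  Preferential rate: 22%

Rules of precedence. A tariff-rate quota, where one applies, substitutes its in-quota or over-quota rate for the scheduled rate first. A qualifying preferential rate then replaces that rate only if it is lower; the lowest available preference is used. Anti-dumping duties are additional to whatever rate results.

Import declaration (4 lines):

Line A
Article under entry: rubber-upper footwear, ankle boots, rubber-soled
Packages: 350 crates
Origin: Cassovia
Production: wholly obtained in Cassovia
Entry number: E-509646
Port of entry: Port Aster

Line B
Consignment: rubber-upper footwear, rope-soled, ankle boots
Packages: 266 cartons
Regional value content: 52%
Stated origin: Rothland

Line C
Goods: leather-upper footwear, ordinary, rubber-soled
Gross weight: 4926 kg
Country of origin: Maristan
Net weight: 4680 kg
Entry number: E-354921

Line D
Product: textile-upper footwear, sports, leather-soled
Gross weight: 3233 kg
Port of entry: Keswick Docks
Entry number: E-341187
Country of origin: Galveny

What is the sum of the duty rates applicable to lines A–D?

72%

Line A: rubber-upper → 5-2; rubber-soled → 5-2-3; ankle boots → 5-2-3-2. Scheduled 16%. quota on 5-2-3-2 exhausted → over-quota 36%; Cassovia agreement on 5-2: wholly obtained → 10% available; preferential 10%. → 10%.
Line B: rubber-upper → 5-2; rope-soled → 5-2-1; ankle boots → 5-2-1-2. Scheduled 25%. Rothland agreement on 5-1-1-1: 5-2-1-2 not covered. → 25%.
Line C: leather-upper → 5-1; rubber-soled → 5-1-2; ordinary → 5-1-2-2. Scheduled 33%. quota on 5-1-2 open → in-quota 9%. → 9%.
Line D: textile-upper → 5-3; leather-soled → 5-3-1; sports → 5-3-1-2. Scheduled 28%. No special measure applies. → 28%.
Sum: 10% + 25% + 9% + 28% = 72%.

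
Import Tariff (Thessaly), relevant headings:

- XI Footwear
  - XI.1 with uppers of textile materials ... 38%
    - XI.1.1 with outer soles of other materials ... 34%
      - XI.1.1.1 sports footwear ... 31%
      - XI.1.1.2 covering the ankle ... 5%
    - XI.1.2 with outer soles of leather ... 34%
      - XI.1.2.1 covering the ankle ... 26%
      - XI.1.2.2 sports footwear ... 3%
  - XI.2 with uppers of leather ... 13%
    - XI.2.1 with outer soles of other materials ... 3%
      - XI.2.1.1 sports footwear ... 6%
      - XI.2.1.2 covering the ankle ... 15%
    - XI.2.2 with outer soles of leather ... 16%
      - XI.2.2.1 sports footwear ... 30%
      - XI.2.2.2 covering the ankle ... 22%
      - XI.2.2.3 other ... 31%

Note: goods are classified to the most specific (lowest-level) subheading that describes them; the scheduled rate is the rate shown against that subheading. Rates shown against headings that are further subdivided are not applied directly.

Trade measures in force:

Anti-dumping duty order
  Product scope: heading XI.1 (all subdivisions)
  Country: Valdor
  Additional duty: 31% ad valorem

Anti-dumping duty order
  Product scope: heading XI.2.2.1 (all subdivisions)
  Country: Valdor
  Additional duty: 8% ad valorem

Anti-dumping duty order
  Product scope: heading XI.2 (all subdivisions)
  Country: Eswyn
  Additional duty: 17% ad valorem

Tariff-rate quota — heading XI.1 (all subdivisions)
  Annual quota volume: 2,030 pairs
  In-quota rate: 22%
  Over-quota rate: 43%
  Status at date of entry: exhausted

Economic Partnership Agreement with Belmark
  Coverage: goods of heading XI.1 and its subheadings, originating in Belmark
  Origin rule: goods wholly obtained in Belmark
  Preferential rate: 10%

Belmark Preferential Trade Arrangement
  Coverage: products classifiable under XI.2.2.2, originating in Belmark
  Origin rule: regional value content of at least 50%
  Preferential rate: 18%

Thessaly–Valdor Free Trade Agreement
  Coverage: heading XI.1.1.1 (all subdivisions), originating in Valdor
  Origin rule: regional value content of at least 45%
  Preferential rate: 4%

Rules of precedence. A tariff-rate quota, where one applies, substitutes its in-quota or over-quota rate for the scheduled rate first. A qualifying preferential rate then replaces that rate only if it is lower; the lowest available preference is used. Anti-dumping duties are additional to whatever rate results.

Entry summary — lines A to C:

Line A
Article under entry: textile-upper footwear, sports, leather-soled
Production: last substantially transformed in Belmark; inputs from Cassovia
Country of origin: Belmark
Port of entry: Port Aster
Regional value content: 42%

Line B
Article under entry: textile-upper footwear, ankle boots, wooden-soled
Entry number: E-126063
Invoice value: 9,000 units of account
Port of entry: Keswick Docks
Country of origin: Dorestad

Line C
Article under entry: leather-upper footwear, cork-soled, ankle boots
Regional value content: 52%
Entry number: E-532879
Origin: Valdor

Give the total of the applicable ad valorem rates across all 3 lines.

Line A: textile-upper → XI.1; leather-soled → XI.1.2; sports → XI.1.2.2. Scheduled 3%. quota on XI.1 exhausted → over-quota 43%; Belmark agreement on XI.1: not wholly obtained; Belmark agreement on XI.2.2.2: XI.1.2.2 not covered. → 43%.
Line B: textile-upper → XI.1; wooden-soled → XI.1.1; ankle boots → XI.1.1.2. Scheduled 5%. quota on XI.1 exhausted → over-quota 43%. → 43%.
Line C: leather-upper → XI.2; cork-soled → XI.2.1; ankle boots → XI.2.1.2. Scheduled 15%. Valdor agreement on XI.1.1.1: XI.2.1.2 not covered. → 15%.
Sum: 43% + 43% + 15% = 101%.

101%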